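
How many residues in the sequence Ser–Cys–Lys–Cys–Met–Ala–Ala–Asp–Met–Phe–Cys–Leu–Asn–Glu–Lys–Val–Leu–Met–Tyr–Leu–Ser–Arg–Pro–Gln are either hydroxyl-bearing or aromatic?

4

Hydroxyl-bearing: S, T, Y. Aromatic: F, W, Y.
Hydroxyl-bearing residues here: Ser1, Tyr19, Ser21 (3).
Aromatic residues here: Phe10, Tyr19 (2).
Y is in both groups, so the 1 Y residue must not be double-counted.
Total = 3 + 2 − 1 = 4.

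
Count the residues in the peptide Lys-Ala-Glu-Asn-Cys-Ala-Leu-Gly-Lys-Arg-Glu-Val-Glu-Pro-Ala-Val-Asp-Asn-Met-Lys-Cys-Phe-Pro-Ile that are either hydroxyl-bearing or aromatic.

Hydroxyl-bearing: S, T, Y. Aromatic: F, W, Y.
Hydroxyl-bearing residues here: none (0).
Aromatic residues here: Phe22 (1).
(Y belongs to both groups, but none appear in this sequence.) Total = 0 + 1 = 1.

1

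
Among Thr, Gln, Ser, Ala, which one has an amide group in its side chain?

The amide-side-chain residues are Asn (N) and Gln (Q).
Of the listed options, only Gln belongs to this group.

Gln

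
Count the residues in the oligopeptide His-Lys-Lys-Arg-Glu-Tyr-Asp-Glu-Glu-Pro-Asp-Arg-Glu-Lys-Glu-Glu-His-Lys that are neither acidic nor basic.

Acidic: D, E. Basic: K, R, H. All other residues are neither.
Matching residues: Tyr6, Pro10.

2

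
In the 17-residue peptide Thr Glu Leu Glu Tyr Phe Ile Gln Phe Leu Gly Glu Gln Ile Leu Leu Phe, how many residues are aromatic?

4

F, W, and Y each carry an aromatic ring on the side chain.
Matching residues: Tyr5, Phe6, Phe9, Phe17.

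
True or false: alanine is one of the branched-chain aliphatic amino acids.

V, L, and I make up the branched-chain aliphatic group.
Alanine is not in this group.

False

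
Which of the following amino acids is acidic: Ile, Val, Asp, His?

Only D (aspartate) and E (glutamate) carry a side-chain carboxylic acid.
Of the listed options, only Asp belongs to this group.

Asp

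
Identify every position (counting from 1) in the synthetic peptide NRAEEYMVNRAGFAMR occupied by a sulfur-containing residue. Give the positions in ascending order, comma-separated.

Only Cys (C) and Met (M) have a sulfur atom in the side chain.
Matching residues: M7, M15.

7, 15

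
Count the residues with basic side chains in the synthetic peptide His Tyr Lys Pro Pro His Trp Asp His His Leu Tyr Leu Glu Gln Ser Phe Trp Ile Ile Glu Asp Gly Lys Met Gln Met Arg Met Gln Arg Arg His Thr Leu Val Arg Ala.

Lysine (K), arginine (R), and histidine (H) have basic, nitrogen-containing side chains.
Matching residues: His1, Lys3, His6, His9, His10, Lys24, Arg28, Arg31, Arg32, His33, Arg37.

11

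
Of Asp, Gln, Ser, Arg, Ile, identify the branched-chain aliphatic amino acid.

Valine (V), leucine (L), and isoleucine (I) are the branched-chain amino acids.
Of the listed options, only Ile belongs to this group.

Ile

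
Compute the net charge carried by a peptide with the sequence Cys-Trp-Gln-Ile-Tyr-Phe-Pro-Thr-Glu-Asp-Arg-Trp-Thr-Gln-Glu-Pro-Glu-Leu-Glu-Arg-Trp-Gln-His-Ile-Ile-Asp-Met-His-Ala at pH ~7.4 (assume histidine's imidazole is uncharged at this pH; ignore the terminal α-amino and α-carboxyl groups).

-4

Near pH 7.4, K and R contribute +1 each, D and E contribute −1 each, and every other side chain (His included, as stated) is uncharged.
Positive (K, R): Arg11, Arg20 → +2.
Negative (D, E): Glu9, Asp10, Glu15, Glu17, Glu19, Asp26 → −6.
Net charge = (+2) + (−6) = −4.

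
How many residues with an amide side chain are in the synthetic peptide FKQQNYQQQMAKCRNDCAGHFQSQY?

9

The amide-side-chain residues are Asn (N) and Gln (Q).
Matching residues: Q3, Q4, N5, Q7, Q8, Q9, N15, Q22, Q24.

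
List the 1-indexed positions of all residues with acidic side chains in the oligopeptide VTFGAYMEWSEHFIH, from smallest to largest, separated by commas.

The acidic residues are Asp (D) and Glu (E), whose side chains end in a carboxylate group.
Matching residues: E8, E11.

8, 11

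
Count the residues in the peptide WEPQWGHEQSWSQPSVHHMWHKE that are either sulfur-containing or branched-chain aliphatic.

Sulfur-containing: C, M. Branched-chain aliphatic: I, L, V.
Sulfur-containing residues here: M19 (1).
Branched-chain aliphatic residues here: V16 (1).
The two groups share no amino acid, so total = 1 + 1 = 2.

2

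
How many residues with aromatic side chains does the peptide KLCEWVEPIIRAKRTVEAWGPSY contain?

F, W, and Y each carry an aromatic ring on the side chain.
Matching residues: W5, W19, Y23.

3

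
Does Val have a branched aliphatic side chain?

Yes

The BCAAs are Val, Leu, and Ile — aliphatic side chains with a branch point.
Valine is in this group.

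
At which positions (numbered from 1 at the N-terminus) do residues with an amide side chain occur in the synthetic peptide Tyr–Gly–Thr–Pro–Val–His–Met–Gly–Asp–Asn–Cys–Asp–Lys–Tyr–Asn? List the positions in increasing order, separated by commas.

10, 15

The amide-side-chain residues are Asn (N) and Gln (Q).
Matching residues: Asn10, Asn15.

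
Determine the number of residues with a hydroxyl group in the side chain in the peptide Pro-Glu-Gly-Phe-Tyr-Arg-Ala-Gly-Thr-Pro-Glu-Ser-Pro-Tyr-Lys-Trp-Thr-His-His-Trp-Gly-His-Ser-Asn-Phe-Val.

Serine (S), threonine (T), and tyrosine (Y) each carry a hydroxyl group on the side chain.
Matching residues: Tyr5, Thr9, Ser12, Tyr14, Thr17, Ser23.

6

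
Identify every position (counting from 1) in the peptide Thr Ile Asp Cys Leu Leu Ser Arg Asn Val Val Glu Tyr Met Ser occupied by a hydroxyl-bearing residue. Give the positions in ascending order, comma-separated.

Serine (S), threonine (T), and tyrosine (Y) each carry a hydroxyl group on the side chain.
Matching residues: Thr1, Ser7, Tyr13, Ser15.

1, 7, 13, 15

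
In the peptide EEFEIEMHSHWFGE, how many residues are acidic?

5

The acidic residues are Asp (D) and Glu (E), whose side chains end in a carboxylate group.
Matching residues: E1, E2, E4, E6, E14.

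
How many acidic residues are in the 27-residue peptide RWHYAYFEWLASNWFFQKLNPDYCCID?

3

The acidic residues are Asp (D) and Glu (E), whose side chains end in a carboxylate group.
Matching residues: E8, D22, D27.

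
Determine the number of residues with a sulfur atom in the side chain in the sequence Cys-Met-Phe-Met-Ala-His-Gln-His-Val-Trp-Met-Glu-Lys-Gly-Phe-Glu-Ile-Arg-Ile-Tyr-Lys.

4

Only Cys (C) and Met (M) have a sulfur atom in the side chain.
Matching residues: Cys1, Met2, Met4, Met11.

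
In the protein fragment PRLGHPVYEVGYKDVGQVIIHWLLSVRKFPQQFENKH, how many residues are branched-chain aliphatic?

10

Valine (V), leucine (L), and isoleucine (I) are the branched-chain amino acids.
Matching residues: L3, V7, V10, V15, V18, I19, I20, L23, L24, V26.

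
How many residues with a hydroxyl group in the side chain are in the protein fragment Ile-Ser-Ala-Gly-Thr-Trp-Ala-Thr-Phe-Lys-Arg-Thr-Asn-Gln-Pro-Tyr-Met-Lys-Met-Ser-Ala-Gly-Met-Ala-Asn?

The –OH-bearing residues are Ser, Thr (aliphatic alcohols), and Tyr (phenol).
Matching residues: Ser2, Thr5, Thr8, Thr12, Tyr16, Ser20.

6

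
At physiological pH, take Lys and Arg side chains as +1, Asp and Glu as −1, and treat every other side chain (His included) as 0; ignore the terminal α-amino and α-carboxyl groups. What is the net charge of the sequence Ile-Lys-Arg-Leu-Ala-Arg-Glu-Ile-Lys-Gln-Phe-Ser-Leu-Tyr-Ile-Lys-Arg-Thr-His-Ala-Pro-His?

Positive (K, R): Lys2, Arg3, Arg6, Lys9, Lys16, Arg17 → +6.
Negative (D, E): Glu7 → −1.
Net charge = (+6) + (−1) = +5.

+5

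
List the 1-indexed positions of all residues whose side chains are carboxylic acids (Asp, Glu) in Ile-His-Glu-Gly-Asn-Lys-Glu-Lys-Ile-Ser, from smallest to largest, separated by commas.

3, 7

Matching residues: Glu3, Glu7.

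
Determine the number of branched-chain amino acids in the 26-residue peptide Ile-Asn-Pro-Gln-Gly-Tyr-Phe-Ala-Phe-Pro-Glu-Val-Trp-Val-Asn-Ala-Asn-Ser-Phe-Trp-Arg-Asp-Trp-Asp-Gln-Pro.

Valine (V), leucine (L), and isoleucine (I) are the branched-chain amino acids.
Matching residues: Ile1, Val12, Val14.

3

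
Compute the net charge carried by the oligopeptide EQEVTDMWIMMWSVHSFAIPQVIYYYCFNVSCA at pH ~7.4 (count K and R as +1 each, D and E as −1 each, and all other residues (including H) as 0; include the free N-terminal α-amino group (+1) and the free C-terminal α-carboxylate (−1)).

-3

Positive (K, R): none → +0.
Negative (D, E): E1, E3, D6 → −3.
The N-terminus (+1) and C-terminus (−1) cancel.
Net charge = (+0) + (−3) = −3.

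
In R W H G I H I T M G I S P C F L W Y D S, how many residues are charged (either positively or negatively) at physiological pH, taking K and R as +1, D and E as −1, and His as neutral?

Charged side chains at pH ~7.4: K, R (positive); D, E (negative).
Matching residues: R1, D19.

2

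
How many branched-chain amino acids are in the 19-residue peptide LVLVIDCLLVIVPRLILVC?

The BCAAs are Val, Leu, and Ile — aliphatic side chains with a branch point.
Matching residues: L1, V2, L3, V4, I5, L8, L9, V10, I11, V12, L15, I16, L17, V18.

14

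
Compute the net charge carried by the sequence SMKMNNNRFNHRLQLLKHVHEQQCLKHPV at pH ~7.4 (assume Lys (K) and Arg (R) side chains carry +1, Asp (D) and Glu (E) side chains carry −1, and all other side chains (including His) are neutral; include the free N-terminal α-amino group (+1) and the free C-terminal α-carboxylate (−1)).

Positive (K, R): K3, R8, R12, K17, K26 → +5.
Negative (D, E): E21 → −1.
The N-terminus (+1) and C-terminus (−1) cancel.
Net charge = (+5) + (−1) = +4.

+4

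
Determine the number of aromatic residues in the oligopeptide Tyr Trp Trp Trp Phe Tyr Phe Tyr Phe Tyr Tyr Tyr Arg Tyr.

Phenylalanine (F), tryptophan (W), and tyrosine (Y) have aromatic ring side chains.
Matching residues: Tyr1, Trp2, Trp3, Trp4, Phe5, Tyr6, Phe7, Tyr8, Phe9, Tyr10, Tyr11, Tyr12, Tyr14.

13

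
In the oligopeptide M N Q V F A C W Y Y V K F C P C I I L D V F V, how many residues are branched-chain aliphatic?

7

V, L, and I make up the branched-chain aliphatic group.
Matching residues: V4, V11, I17, I18, L19, V21, V23.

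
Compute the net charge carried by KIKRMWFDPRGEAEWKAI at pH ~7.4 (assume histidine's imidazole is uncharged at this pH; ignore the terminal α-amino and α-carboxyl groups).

+2

Near pH 7.4, K and R contribute +1 each, D and E contribute −1 each, and every other side chain (His included, as stated) is uncharged.
Positive (K, R): K1, K3, R4, R10, K16 → +5.
Negative (D, E): D8, E12, E14 → −3.
Net charge = (+5) + (−3) = +2.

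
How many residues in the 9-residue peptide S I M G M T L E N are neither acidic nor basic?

8

Acidic: D, E. Basic: K, R, H. All other residues are neither.
Matching residues: S1, I2, M3, G4, M5, T6, L7, N9.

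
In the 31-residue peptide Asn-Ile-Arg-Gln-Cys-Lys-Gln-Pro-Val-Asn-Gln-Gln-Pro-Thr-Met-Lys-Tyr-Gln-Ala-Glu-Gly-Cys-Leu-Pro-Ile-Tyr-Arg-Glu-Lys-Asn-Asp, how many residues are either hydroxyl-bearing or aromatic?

Hydroxyl-bearing: S, T, Y. Aromatic: F, W, Y.
Hydroxyl-bearing residues here: Thr14, Tyr17, Tyr26 (3).
Aromatic residues here: Tyr17, Tyr26 (2).
Y is in both groups, so the 2 Y residues must not be double-counted.
Total = 3 + 2 − 2 = 3.

3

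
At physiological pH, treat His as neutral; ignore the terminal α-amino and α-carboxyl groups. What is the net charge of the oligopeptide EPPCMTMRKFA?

The side chains ionized at physiological pH are Lys/Arg (+1) and Asp/Glu (−1); with His treated as neutral, nothing else contributes.
Positive (K, R): R8, K9 → +2.
Negative (D, E): E1 → −1.
Net charge = (+2) + (−1) = +1.

+1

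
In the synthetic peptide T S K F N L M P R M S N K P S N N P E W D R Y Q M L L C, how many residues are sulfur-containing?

Only Cys (C) and Met (M) have a sulfur atom in the side chain.
Matching residues: M7, M10, M25, C28.

4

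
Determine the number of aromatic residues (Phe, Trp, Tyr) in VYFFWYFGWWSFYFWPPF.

Matching residues: Y2, F3, F4, W5, Y6, F7, W9, W10, F12, Y13, F14, W15, F18.

13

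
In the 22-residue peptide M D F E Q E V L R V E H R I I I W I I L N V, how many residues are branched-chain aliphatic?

Valine (V), leucine (L), and isoleucine (I) are the branched-chain amino acids.
Matching residues: V7, L8, V10, I14, I15, I16, I18, I19, L20, V22.

10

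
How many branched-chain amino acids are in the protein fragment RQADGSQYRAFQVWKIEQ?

V, L, and I make up the branched-chain aliphatic group.
Matching residues: V13, I16.

2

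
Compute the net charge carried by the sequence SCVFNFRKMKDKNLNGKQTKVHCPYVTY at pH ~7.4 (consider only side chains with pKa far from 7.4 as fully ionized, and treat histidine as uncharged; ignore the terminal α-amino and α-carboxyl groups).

The side chains ionized at physiological pH are Lys/Arg (+1) and Asp/Glu (−1); with His treated as neutral, nothing else contributes.
Positive (K, R): R7, K8, K10, K12, K17, K20 → +6.
Negative (D, E): D11 → −1.
Net charge = (+6) + (−1) = +5.

+5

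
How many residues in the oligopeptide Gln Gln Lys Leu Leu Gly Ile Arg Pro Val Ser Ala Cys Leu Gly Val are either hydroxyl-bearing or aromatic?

Hydroxyl-bearing: S, T, Y. Aromatic: F, W, Y.
Hydroxyl-bearing residues here: Ser11 (1).
Aromatic residues here: none (0).
(Y belongs to both groups, but none appear in this sequence.) Total = 1 + 0 = 1.

1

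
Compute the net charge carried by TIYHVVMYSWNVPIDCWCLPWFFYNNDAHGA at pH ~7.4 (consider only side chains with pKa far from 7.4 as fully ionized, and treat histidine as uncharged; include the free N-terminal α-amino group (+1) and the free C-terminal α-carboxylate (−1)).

At pH ~7.4 the Lys and Arg side chains are protonated (+1), the Asp and Glu side chains are deprotonated (−1), and with His taken as neutral all other side chains carry no charge.
Positive (K, R): none → +0.
Negative (D, E): D15, D27 → −2.
The N-terminus (+1) and C-terminus (−1) cancel.
Net charge = (+0) + (−2) = −2.

-2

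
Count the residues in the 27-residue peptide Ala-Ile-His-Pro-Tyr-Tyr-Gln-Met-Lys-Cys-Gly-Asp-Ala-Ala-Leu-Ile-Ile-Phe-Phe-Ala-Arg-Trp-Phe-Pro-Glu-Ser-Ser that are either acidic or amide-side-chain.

Acidic: D, E. Amide-side-chain: N, Q.
Acidic residues here: Asp12, Glu25 (2).
Amide-side-chain residues here: Gln7 (1).
The two groups share no amino acid, so total = 2 + 1 = 3.

3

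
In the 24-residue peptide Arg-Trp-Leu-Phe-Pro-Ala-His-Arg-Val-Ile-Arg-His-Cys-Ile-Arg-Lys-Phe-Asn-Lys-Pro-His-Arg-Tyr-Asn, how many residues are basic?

10

Lysine (K), arginine (R), and histidine (H) have basic, nitrogen-containing side chains.
Matching residues: Arg1, His7, Arg8, Arg11, His12, Arg15, Lys16, Lys19, His21, Arg22.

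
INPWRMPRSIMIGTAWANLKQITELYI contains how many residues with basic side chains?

3

The basic amino acids are Lys (K), Arg (R), and His (H).
Matching residues: R5, R8, K20.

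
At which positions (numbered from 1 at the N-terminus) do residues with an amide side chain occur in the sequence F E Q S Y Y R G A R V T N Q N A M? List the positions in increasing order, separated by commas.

3, 13, 14, 15

Only N (asparagine) and Q (glutamine) carry a side-chain carboxamide.
Matching residues: Q3, N13, Q14, N15.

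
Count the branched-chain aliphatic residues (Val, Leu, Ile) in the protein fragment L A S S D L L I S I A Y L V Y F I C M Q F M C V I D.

Matching residues: L1, L6, L7, I8, I10, L13, V14, I17, V24, I25.

10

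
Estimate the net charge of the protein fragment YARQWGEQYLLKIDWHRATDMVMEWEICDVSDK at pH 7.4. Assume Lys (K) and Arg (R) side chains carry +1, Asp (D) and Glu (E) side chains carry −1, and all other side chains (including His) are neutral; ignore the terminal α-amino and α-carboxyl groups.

Positive (K, R): R3, K12, R17, K33 → +4.
Negative (D, E): E7, D14, D20, E24, E26, D29, D32 → −7.
Net charge = (+4) + (−7) = −3.

-3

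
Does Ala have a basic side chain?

No

Lysine (K), arginine (R), and histidine (H) have basic, nitrogen-containing side chains.
Alanine is not in this group.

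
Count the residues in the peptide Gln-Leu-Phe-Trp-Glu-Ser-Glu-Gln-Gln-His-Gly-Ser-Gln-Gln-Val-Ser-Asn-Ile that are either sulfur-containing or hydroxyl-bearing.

Sulfur-containing: C, M. Hydroxyl-bearing: S, T, Y.
Sulfur-containing residues here: none (0).
Hydroxyl-bearing residues here: Ser6, Ser12, Ser16 (3).
The two groups share no amino acid, so total = 0 + 3 = 3.

3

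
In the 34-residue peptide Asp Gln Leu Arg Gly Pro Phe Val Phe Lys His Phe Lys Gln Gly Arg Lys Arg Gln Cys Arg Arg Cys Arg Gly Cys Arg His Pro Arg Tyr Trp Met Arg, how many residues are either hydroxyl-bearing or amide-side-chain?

Hydroxyl-bearing: S, T, Y. Amide-side-chain: N, Q.
Hydroxyl-bearing residues here: Tyr31 (1).
Amide-side-chain residues here: Gln2, Gln14, Gln19 (3).
The two groups share no amino acid, so total = 1 + 3 = 4.

4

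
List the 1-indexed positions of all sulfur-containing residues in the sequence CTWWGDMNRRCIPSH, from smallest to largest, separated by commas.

1, 7, 11

Only Cys (C) and Met (M) have a sulfur atom in the side chain.
Matching residues: C1, M7, C11.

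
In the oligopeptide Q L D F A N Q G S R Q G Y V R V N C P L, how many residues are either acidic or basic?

3

Acidic: D, E. Basic: H, K, R.
Acidic residues here: D3 (1).
Basic residues here: R10, R15 (2).
The two groups share no amino acid, so total = 1 + 2 = 3.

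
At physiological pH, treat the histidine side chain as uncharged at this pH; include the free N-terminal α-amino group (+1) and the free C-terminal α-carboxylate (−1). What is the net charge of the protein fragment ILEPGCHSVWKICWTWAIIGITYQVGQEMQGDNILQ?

Near pH 7.4, K and R contribute +1 each, D and E contribute −1 each, and every other side chain (His included, as stated) is uncharged.
Positive (K, R): K11 → +1.
Negative (D, E): E3, E28, D32 → −3.
The N-terminus (+1) and C-terminus (−1) cancel.
Net charge = (+1) + (−3) = −2.

-2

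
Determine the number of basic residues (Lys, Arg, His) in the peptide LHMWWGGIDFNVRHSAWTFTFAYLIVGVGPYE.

3

Matching residues: H2, R13, H14.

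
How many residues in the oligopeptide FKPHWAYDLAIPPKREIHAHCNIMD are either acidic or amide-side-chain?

4

Acidic: D, E. Amide-side-chain: N, Q.
Acidic residues here: D8, E16, D25 (3).
Amide-side-chain residues here: N22 (1).
The two groups share no amino acid, so total = 3 + 1 = 4.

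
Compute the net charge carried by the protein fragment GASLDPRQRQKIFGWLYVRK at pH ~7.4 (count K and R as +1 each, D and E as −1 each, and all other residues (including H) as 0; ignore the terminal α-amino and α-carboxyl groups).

+4

Positive (K, R): R7, R9, K11, R19, K20 → +5.
Negative (D, E): D5 → −1.
Net charge = (+5) + (−1) = +4.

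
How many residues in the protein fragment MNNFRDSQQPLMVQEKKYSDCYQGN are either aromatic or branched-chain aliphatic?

5

Aromatic: F, W, Y. Branched-chain aliphatic: I, L, V.
Aromatic residues here: F4, Y18, Y22 (3).
Branched-chain aliphatic residues here: L11, V13 (2).
The two groups share no amino acid, so total = 3 + 2 = 5.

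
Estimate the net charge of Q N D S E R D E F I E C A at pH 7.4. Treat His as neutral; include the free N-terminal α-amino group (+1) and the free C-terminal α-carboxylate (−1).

-4

At pH ~7.4 the Lys and Arg side chains are protonated (+1), the Asp and Glu side chains are deprotonated (−1), and with His taken as neutral all other side chains carry no charge.
Positive (K, R): R6 → +1.
Negative (D, E): D3, E5, D7, E8, E11 → −5.
The N-terminus (+1) and C-terminus (−1) cancel.
Net charge = (+1) + (−5) = −4.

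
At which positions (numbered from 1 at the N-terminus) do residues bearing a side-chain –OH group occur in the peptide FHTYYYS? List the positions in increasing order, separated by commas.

3, 4, 5, 6, 7

S, T, and Y are the three residues with a side-chain hydroxyl.
Matching residues: T3, Y4, Y5, Y6, S7.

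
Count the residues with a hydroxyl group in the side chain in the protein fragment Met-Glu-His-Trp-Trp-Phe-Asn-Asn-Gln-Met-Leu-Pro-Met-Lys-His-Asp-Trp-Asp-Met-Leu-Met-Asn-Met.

0

The –OH-bearing residues are Ser, Thr (aliphatic alcohols), and Tyr (phenol).
None of the 23 residues belong to this group.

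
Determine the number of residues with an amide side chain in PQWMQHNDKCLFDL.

Only N (asparagine) and Q (glutamine) carry a side-chain carboxamide.
Matching residues: Q2, Q5, N7.

3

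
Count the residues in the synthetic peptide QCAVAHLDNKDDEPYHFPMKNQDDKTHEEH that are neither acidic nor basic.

Acidic: D, E. Basic: K, R, H. All other residues are neither.
Matching residues: Q1, C2, A3, V4, A5, L7, N9, P14, Y15, F17, P18, M19, N21, Q22, T26.

15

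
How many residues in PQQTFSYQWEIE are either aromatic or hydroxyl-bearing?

5

Aromatic: F, W, Y. Hydroxyl-bearing: S, T, Y.
Aromatic residues here: F5, Y7, W9 (3).
Hydroxyl-bearing residues here: T4, S6, Y7 (3).
Y is in both groups, so the 1 Y residue must not be double-counted.
Total = 3 + 3 − 1 = 5.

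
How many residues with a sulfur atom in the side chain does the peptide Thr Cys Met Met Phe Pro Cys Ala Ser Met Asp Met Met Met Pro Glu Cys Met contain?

10

The sulfur-bearing residues are cysteine (–SH) and methionine (–S–CH₃).
Matching residues: Cys2, Met3, Met4, Cys7, Met10, Met12, Met13, Met14, Cys17, Met18.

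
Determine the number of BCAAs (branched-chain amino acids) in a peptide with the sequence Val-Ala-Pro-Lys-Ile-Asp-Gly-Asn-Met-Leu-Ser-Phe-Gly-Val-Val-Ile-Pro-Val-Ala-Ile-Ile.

9

V, L, and I make up the branched-chain aliphatic group.
Matching residues: Val1, Ile5, Leu10, Val14, Val15, Ile16, Val18, Ile20, Ile21.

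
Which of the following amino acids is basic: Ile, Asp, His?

His

Lysine (K), arginine (R), and histidine (H) have basic, nitrogen-containing side chains.
Of the listed options, only His belongs to this group.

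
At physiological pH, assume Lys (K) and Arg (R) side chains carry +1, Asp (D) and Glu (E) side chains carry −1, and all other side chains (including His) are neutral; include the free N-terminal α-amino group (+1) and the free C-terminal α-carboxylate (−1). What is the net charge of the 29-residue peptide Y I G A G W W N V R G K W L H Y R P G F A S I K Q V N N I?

+4

Positive (K, R): R10, K12, R17, K24 → +4.
Negative (D, E): none → −0.
The N-terminus (+1) and C-terminus (−1) cancel.
Net charge = (+4) + (−0) = +4.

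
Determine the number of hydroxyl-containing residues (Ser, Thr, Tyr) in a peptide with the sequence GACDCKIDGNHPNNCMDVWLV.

0

None of the 21 residues belong to this group.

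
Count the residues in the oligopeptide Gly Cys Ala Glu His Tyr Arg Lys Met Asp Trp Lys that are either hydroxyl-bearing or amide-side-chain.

1

Hydroxyl-bearing: S, T, Y. Amide-side-chain: N, Q.
Hydroxyl-bearing residues here: Tyr6 (1).
Amide-side-chain residues here: none (0).
The two groups share no amino acid, so total = 1 + 0 = 1.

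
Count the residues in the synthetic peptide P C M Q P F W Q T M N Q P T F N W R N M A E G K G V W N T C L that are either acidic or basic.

3

Acidic: D, E. Basic: H, K, R.
Acidic residues here: E22 (1).
Basic residues here: R18, K24 (2).
The two groups share no amino acid, so total = 1 + 2 = 3.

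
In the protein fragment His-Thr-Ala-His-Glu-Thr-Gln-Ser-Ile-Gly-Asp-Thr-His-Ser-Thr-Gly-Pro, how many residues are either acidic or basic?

Acidic: D, E. Basic: H, K, R.
Acidic residues here: Glu5, Asp11 (2).
Basic residues here: His1, His4, His13 (3).
The two groups share no amino acid, so total = 2 + 3 = 5.

5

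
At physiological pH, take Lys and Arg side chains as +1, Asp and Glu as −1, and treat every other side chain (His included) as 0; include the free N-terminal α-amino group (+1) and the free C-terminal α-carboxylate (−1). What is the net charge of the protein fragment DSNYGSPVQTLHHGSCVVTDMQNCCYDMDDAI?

Positive (K, R): none → +0.
Negative (D, E): D1, D20, D27, D29, D30 → −5.
The N-terminus (+1) and C-terminus (−1) cancel.
Net charge = (+0) + (−5) = −5.

-5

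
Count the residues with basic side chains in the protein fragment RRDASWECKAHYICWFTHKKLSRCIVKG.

K, R, and H are the three residues with basic side chains (ε-amine, guanidinium, and imidazole respectively).
Matching residues: R1, R2, K9, H11, H18, K19, K20, R23, K27.

9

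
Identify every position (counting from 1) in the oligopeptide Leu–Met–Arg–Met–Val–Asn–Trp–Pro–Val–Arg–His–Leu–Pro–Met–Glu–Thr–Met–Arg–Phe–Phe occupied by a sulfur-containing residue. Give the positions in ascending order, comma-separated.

2, 4, 14, 17

Cysteine (C, thiol) and methionine (M, thioether) are the two sulfur-containing amino acids.
Matching residues: Met2, Met4, Met14, Met17.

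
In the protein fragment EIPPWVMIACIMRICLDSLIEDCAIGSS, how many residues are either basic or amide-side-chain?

1

Basic: H, K, R. Amide-side-chain: N, Q.
Basic residues here: R13 (1).
Amide-side-chain residues here: none (0).
The two groups share no amino acid, so total = 1 + 0 = 1.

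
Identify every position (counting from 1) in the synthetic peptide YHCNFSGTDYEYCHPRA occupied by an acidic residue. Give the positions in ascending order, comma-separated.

Aspartate (D) and glutamate (E) have carboxylic-acid side chains and are the acidic amino acids.
Matching residues: D9, E11.

9, 11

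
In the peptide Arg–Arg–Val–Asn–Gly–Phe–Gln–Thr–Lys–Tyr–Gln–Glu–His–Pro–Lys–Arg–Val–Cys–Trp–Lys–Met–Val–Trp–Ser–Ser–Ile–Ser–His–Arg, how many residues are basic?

Lysine (K), arginine (R), and histidine (H) have basic, nitrogen-containing side chains.
Matching residues: Arg1, Arg2, Lys9, His13, Lys15, Arg16, Lys20, His28, Arg29.

9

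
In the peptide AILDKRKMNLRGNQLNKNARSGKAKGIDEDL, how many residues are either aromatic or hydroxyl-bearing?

1

Aromatic: F, W, Y. Hydroxyl-bearing: S, T, Y.
Aromatic residues here: none (0).
Hydroxyl-bearing residues here: S21 (1).
(Y belongs to both groups, but none appear in this sequence.) Total = 0 + 1 = 1.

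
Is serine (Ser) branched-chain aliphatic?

No

The BCAAs are Val, Leu, and Ile — aliphatic side chains with a branch point.
Serine is not in this group.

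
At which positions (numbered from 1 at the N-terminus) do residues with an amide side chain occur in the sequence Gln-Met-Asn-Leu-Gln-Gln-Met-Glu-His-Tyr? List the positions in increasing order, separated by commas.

Only N (asparagine) and Q (glutamine) carry a side-chain carboxamide.
Matching residues: Gln1, Asn3, Gln5, Gln6.

1, 3, 5, 6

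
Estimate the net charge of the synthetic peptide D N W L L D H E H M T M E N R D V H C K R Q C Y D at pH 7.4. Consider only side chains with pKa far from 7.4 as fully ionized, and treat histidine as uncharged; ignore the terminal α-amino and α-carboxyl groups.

-3

The side chains ionized at physiological pH are Lys/Arg (+1) and Asp/Glu (−1); with His treated as neutral, nothing else contributes.
Positive (K, R): R15, K20, R21 → +3.
Negative (D, E): D1, D6, E8, E13, D16, D25 → −6.
Net charge = (+3) + (−6) = −3.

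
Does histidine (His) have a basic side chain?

Yes

Lysine (K), arginine (R), and histidine (H) have basic, nitrogen-containing side chains.
Histidine is in this group.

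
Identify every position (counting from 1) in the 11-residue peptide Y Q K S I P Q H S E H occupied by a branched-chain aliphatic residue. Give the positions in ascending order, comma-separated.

Valine (V), leucine (L), and isoleucine (I) are the branched-chain amino acids.
Matching residues: I5.

5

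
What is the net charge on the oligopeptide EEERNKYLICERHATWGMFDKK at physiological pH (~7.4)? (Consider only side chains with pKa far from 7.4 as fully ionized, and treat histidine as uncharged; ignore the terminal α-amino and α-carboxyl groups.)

0

At pH ~7.4 the Lys and Arg side chains are protonated (+1), the Asp and Glu side chains are deprotonated (−1), and with His taken as neutral all other side chains carry no charge.
Positive (K, R): R4, K6, R12, K21, K22 → +5.
Negative (D, E): E1, E2, E3, E11, D20 → −5.
Net charge = (+5) + (−5) = 0.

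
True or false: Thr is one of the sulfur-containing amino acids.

The sulfur-bearing residues are cysteine (–SH) and methionine (–S–CH₃).
Threonine is not in this group.

False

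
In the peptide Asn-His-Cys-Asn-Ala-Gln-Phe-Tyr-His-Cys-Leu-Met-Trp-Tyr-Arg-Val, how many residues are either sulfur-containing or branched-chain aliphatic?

5

Sulfur-containing: C, M. Branched-chain aliphatic: I, L, V.
Sulfur-containing residues here: Cys3, Cys10, Met12 (3).
Branched-chain aliphatic residues here: Leu11, Val16 (2).
The two groups share no amino acid, so total = 3 + 2 = 5.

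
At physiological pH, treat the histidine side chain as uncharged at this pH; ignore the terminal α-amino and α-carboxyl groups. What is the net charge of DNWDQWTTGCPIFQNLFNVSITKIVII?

Near pH 7.4, K and R contribute +1 each, D and E contribute −1 each, and every other side chain (His included, as stated) is uncharged.
Positive (K, R): K23 → +1.
Negative (D, E): D1, D4 → −2.
Net charge = (+1) + (−2) = −1.

-1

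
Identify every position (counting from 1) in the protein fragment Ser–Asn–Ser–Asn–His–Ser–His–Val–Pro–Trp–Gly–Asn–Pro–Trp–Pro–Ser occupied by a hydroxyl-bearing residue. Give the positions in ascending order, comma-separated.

1, 3, 6, 16

Matching residues: Ser1, Ser3, Ser6, Ser16.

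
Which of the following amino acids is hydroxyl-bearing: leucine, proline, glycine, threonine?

S, T, and Y are the three residues with a side-chain hydroxyl.
Of the listed options, only threonine belongs to this group.

threonine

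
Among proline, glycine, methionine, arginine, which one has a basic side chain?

arginine

K, R, and H are the three residues with basic side chains (ε-amine, guanidinium, and imidazole respectively).
Of the listed options, only arginine belongs to this group.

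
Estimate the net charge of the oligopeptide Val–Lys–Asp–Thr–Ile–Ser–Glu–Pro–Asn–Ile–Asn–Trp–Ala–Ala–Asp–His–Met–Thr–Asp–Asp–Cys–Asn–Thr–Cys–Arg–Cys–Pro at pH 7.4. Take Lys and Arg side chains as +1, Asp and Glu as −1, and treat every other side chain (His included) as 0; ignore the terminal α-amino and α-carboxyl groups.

-3

Positive (K, R): Lys2, Arg25 → +2.
Negative (D, E): Asp3, Glu7, Asp15, Asp19, Asp20 → −5.
Net charge = (+2) + (−5) = −3.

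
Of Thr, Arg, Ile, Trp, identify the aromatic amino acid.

Trp

F, W, and Y each carry an aromatic ring on the side chain.
Of the listed options, only Trp belongs to this group.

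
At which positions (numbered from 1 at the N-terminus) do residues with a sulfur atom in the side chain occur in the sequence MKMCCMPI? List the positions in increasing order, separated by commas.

1, 3, 4, 5, 6

Only Cys (C) and Met (M) have a sulfur atom in the side chain.
Matching residues: M1, M3, C4, C5, M6.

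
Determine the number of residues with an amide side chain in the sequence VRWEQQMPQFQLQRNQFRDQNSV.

The amide-side-chain residues are Asn (N) and Gln (Q).
Matching residues: Q5, Q6, Q9, Q11, Q13, N15, Q16, Q20, N21.

9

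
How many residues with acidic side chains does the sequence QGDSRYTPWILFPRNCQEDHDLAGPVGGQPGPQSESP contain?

5

Only D (aspartate) and E (glutamate) carry a side-chain carboxylic acid.
Matching residues: D3, E18, D19, D21, E35.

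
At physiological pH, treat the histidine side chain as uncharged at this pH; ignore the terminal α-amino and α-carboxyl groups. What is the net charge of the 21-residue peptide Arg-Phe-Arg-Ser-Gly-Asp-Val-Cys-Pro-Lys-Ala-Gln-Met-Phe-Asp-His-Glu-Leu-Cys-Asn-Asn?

0

The side chains ionized at physiological pH are Lys/Arg (+1) and Asp/Glu (−1); with His treated as neutral, nothing else contributes.
Positive (K, R): Arg1, Arg3, Lys10 → +3.
Negative (D, E): Asp6, Asp15, Glu17 → −3.
Net charge = (+3) + (−3) = 0.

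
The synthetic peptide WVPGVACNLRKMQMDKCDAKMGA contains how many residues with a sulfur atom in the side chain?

5

Cysteine (C, thiol) and methionine (M, thioether) are the two sulfur-containing amino acids.
Matching residues: C7, M12, M14, C17, M21.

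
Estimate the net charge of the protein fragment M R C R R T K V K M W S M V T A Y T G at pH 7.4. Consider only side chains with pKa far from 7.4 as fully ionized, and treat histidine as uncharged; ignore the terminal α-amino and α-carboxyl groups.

The side chains ionized at physiological pH are Lys/Arg (+1) and Asp/Glu (−1); with His treated as neutral, nothing else contributes.
Positive (K, R): R2, R4, R5, K7, K9 → +5.
Negative (D, E): none → −0.
Net charge = (+5) + (−0) = +5.

+5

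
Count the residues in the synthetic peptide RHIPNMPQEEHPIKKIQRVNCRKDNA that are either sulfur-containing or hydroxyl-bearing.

2

Sulfur-containing: C, M. Hydroxyl-bearing: S, T, Y.
Sulfur-containing residues here: M6, C21 (2).
Hydroxyl-bearing residues here: none (0).
The two groups share no amino acid, so total = 2 + 0 = 2.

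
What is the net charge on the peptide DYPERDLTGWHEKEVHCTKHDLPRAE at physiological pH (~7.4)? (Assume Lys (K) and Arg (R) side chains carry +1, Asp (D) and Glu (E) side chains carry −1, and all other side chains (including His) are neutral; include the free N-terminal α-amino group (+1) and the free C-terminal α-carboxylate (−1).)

Positive (K, R): R5, K13, K19, R24 → +4.
Negative (D, E): D1, E4, D6, E12, E14, D21, E26 → −7.
The N-terminus (+1) and C-terminus (−1) cancel.
Net charge = (+4) + (−7) = −3.

-3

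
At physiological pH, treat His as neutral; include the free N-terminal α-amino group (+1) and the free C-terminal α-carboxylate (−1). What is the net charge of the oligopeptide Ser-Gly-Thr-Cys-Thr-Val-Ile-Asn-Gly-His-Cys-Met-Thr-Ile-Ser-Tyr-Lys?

At pH ~7.4 the Lys and Arg side chains are protonated (+1), the Asp and Glu side chains are deprotonated (−1), and with His taken as neutral all other side chains carry no charge.
Positive (K, R): Lys17 → +1.
Negative (D, E): none → −0.
The N-terminus (+1) and C-terminus (−1) cancel.
Net charge = (+1) + (−0) = +1.

+1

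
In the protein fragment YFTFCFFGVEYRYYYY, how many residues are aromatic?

Phenylalanine (F), tryptophan (W), and tyrosine (Y) have aromatic ring side chains.
Matching residues: Y1, F2, F4, F6, F7, Y11, Y13, Y14, Y15, Y16.

10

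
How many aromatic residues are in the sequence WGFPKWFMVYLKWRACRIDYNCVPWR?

Phenylalanine (F), tryptophan (W), and tyrosine (Y) have aromatic ring side chains.
Matching residues: W1, F3, W6, F7, Y10, W13, Y20, W25.

8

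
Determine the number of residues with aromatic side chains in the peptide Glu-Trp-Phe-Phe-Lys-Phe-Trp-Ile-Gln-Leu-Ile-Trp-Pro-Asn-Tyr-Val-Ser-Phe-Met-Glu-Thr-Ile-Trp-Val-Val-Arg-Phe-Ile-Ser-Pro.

10

Phenylalanine (F), tryptophan (W), and tyrosine (Y) have aromatic ring side chains.
Matching residues: Trp2, Phe3, Phe4, Phe6, Trp7, Trp12, Tyr15, Phe18, Trp23, Phe27.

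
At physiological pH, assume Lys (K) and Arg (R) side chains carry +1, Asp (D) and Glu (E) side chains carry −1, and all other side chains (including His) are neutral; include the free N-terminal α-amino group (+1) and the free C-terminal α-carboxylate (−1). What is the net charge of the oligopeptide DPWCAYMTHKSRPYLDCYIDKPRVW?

Positive (K, R): K10, R12, K21, R23 → +4.
Negative (D, E): D1, D16, D20 → −3.
The N-terminus (+1) and C-terminus (−1) cancel.
Net charge = (+4) + (−3) = +1.

+1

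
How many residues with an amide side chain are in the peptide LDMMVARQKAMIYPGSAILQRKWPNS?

3

Asparagine (N) and glutamine (Q) have uncharged amide side chains.
Matching residues: Q8, Q20, N25.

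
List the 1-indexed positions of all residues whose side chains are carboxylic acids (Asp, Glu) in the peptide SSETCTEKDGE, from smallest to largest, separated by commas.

3, 7, 9, 11

Matching residues: E3, E7, D9, E11.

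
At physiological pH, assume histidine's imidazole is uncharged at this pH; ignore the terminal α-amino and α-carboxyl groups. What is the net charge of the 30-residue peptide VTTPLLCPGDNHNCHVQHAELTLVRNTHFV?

-1

At pH ~7.4 the Lys and Arg side chains are protonated (+1), the Asp and Glu side chains are deprotonated (−1), and with His taken as neutral all other side chains carry no charge.
Positive (K, R): R25 → +1.
Negative (D, E): D10, E20 → −2.
Net charge = (+1) + (−2) = −1.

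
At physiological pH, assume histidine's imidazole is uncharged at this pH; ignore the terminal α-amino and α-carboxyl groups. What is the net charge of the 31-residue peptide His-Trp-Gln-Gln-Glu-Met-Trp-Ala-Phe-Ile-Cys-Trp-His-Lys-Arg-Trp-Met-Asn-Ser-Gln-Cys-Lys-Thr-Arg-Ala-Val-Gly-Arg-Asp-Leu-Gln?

The side chains ionized at physiological pH are Lys/Arg (+1) and Asp/Glu (−1); with His treated as neutral, nothing else contributes.
Positive (K, R): Lys14, Arg15, Lys22, Arg24, Arg28 → +5.
Negative (D, E): Glu5, Asp29 → −2.
Net charge = (+5) + (−2) = +3.

+3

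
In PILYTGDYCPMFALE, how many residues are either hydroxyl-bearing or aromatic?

Hydroxyl-bearing: S, T, Y. Aromatic: F, W, Y.
Hydroxyl-bearing residues here: Y4, T5, Y8 (3).
Aromatic residues here: Y4, Y8, F12 (3).
Y is in both groups, so the 2 Y residues must not be double-counted.
Total = 3 + 3 − 2 = 4.

4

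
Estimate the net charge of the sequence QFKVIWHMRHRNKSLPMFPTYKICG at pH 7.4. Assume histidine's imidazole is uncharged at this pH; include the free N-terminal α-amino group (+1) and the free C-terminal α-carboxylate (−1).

Near pH 7.4, K and R contribute +1 each, D and E contribute −1 each, and every other side chain (His included, as stated) is uncharged.
Positive (K, R): K3, R9, R11, K13, K22 → +5.
Negative (D, E): none → −0.
The N-terminus (+1) and C-terminus (−1) cancel.
Net charge = (+5) + (−0) = +5.

+5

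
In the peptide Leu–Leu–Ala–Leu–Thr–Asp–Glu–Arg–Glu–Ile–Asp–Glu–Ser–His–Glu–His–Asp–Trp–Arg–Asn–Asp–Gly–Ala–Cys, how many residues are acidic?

Only D (aspartate) and E (glutamate) carry a side-chain carboxylic acid.
Matching residues: Asp6, Glu7, Glu9, Asp11, Glu12, Glu15, Asp17, Asp21.

8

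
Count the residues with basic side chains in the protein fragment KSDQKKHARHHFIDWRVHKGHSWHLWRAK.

14

The basic amino acids are Lys (K), Arg (R), and His (H).
Matching residues: K1, K5, K6, H7, R9, H10, H11, R16, H18, K19, H21, H24, R27, K29.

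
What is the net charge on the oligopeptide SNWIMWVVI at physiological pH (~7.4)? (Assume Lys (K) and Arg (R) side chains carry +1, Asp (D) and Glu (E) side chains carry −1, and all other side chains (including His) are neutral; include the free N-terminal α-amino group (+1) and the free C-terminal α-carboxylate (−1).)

Positive (K, R): none → +0.
Negative (D, E): none → −0.
The N-terminus (+1) and C-terminus (−1) cancel.
Net charge = (+0) + (−0) = 0.

0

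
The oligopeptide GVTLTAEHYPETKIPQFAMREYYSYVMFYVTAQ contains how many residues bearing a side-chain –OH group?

10

Serine (S), threonine (T), and tyrosine (Y) each carry a hydroxyl group on the side chain.
Matching residues: T3, T5, Y9, T12, Y22, Y23, S24, Y25, Y29, T31.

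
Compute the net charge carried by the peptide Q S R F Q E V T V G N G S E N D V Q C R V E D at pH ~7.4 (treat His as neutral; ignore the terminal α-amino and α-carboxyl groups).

Near pH 7.4, K and R contribute +1 each, D and E contribute −1 each, and every other side chain (His included, as stated) is uncharged.
Positive (K, R): R3, R20 → +2.
Negative (D, E): E6, E14, D16, E22, D23 → −5.
Net charge = (+2) + (−5) = −3.

-3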